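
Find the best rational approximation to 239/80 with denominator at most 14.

3/1

Expand x = 239/80 as a continued fraction with the Euclidean algorithm:
  239 = 2*80 + 79, so a_0 = 2.
  80 = 1*79 + 1, so a_1 = 1.
  79 = 79*1 + 0, so a_2 = 79.
so x = [2; 1, 79].
Convergents (p_i = a_i*p_{i-1} + p_{i-2}, q_i = a_i*q_{i-1} + q_{i-2} with p_{-2}=0, p_{-1}=1, q_{-2}=1, q_{-1}=0), until the denominator exceeds 14:
  i=0: a_0=2, p_0 = 2*1 + 0 = 2, q_0 = 2*0 + 1 = 1.
  i=1: a_1=1, p_1 = 1*2 + 1 = 3, q_1 = 1*1 + 0 = 1.
  i=2: a_2=79, p_2 = 79*3 + 2 = 239, q_2 = 79*1 + 1 = 80.
q_2 = 80 > 14, so the last convergent with denominator <= 14 is p_1/q_1 = 3/1.
The closest fraction with denominator <= 14 is either p_1/q_1 or the intermediate fraction (k*p_1 + p_0)/(k*q_1 + q_0) with the largest k >= 1 whose denominator stays <= 14; these approach x as k grows, and every other convergent or intermediate fraction in range is farther away.
Largest k: floor((14 - q_0)/q_1) = floor((14 - 1)/1) = 13.
That gives (13*3 + 2)/(13*1 + 1) = 41/14.
Compare the errors: |x - 3/1| = |239*1 - 3*80|/(80*1) = 1/80, and |x - 41/14| = |239*14 - 41*80|/(80*14) = 66/1120.
Cross-multiplying, 1*1120 = 1120 < 5280 = 66*80, so 1/80 is smaller: the convergent 3/1 is closer to x than 41/14.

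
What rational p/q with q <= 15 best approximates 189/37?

Expand x = 189/37 as a continued fraction with the Euclidean algorithm:
  189 = 5*37 + 4, so a_0 = 5.
  37 = 9*4 + 1, so a_1 = 9.
  4 = 4*1 + 0, so a_2 = 4.
so x = [5; 9, 4].
Convergents (p_i = a_i*p_{i-1} + p_{i-2}, q_i = a_i*q_{i-1} + q_{i-2} with p_{-2}=0, p_{-1}=1, q_{-2}=1, q_{-1}=0), until the denominator exceeds 15:
  i=0: a_0=5, p_0 = 5*1 + 0 = 5, q_0 = 5*0 + 1 = 1.
  i=1: a_1=9, p_1 = 9*5 + 1 = 46, q_1 = 9*1 + 0 = 9.
  i=2: a_2=4, p_2 = 4*46 + 5 = 189, q_2 = 4*9 + 1 = 37.
q_2 = 37 > 15, so the last convergent with denominator <= 15 is p_1/q_1 = 46/9.
The closest fraction with denominator <= 15 is either p_1/q_1 or the intermediate fraction (k*p_1 + p_0)/(k*q_1 + q_0) with the largest k >= 1 whose denominator stays <= 15; these approach x as k grows, and every other convergent or intermediate fraction in range is farther away.
Largest k: floor((15 - q_0)/q_1) = floor((15 - 1)/9) = 1.
That gives (1*46 + 5)/(1*9 + 1) = 51/10.
Compare the errors: |x - 46/9| = |189*9 - 46*37|/(37*9) = 1/333, and |x - 51/10| = |189*10 - 51*37|/(37*10) = 3/370.
Cross-multiplying, 1*370 = 370 < 999 = 3*333, so 1/333 is smaller: the convergent 46/9 is closer to x than 51/10.

46/9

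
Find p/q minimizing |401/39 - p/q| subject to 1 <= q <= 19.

72/7

Expand x = 401/39 as a continued fraction with the Euclidean algorithm:
  401 = 10*39 + 11, so a_0 = 10.
  39 = 3*11 + 6, so a_1 = 3.
  11 = 1*6 + 5, so a_2 = 1.
  6 = 1*5 + 1, so a_3 = 1.
  5 = 5*1 + 0, so a_4 = 5.
so x = [10; 3, 1, 1, 5].
Convergents (p_i = a_i*p_{i-1} + p_{i-2}, q_i = a_i*q_{i-1} + q_{i-2} with p_{-2}=0, p_{-1}=1, q_{-2}=1, q_{-1}=0), until the denominator exceeds 19:
  i=0: a_0=10, p_0 = 10*1 + 0 = 10, q_0 = 10*0 + 1 = 1.
  i=1: a_1=3, p_1 = 3*10 + 1 = 31, q_1 = 3*1 + 0 = 3.
  i=2: a_2=1, p_2 = 1*31 + 10 = 41, q_2 = 1*3 + 1 = 4.
  i=3: a_3=1, p_3 = 1*41 + 31 = 72, q_3 = 1*4 + 3 = 7.
  i=4: a_4=5, p_4 = 5*72 + 41 = 401, q_4 = 5*7 + 4 = 39.
q_4 = 39 > 19, so the last convergent with denominator <= 19 is p_3/q_3 = 72/7.
The closest fraction with denominator <= 19 is either p_3/q_3 or the intermediate fraction (k*p_3 + p_2)/(k*q_3 + q_2) with the largest k >= 1 whose denominator stays <= 19; these approach x as k grows, and every other convergent or intermediate fraction in range is farther away.
Largest k: floor((19 - q_2)/q_3) = floor((19 - 4)/7) = 2.
That gives (2*72 + 41)/(2*7 + 4) = 185/18.
Compare the errors: |x - 72/7| = |401*7 - 72*39|/(39*7) = 1/273, and |x - 185/18| = |401*18 - 185*39|/(39*18) = 3/702.
Cross-multiplying, 1*702 = 702 < 819 = 3*273, so 1/273 is smaller: the convergent 72/7 is closer to x than 185/18.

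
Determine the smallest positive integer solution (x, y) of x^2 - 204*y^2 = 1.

First expand sqrt(204) as a continued fraction. With x_i = (sqrt(204) + m_i)/d_i and (m_0, d_0) = (0, 1): a_0 = floor(sqrt(204)) = 14, since 14^2 = 196 <= 204 < 225 = 15^2.
Iterate m_{i+1} = d_i*a_i - m_i, d_{i+1} = (204 - m_{i+1}^2)/d_i, a_{i+1} = floor((a_0 + m_{i+1})/d_{i+1}):
  m_1 = 1*14 - 0 = 14, d_1 = (204 - 14^2)/1 = 8/1 = 8, a_1 = floor((14 + 14)/8) = 3.
  m_2 = 8*3 - 14 = 10, d_2 = (204 - 10^2)/8 = 104/8 = 13, a_2 = floor((14 + 10)/13) = 1.
  m_3 = 13*1 - 10 = 3, d_3 = (204 - 3^2)/13 = 195/13 = 15, a_3 = floor((14 + 3)/15) = 1.
  m_4 = 15*1 - 3 = 12, d_4 = (204 - 12^2)/15 = 60/15 = 4, a_4 = floor((14 + 12)/4) = 6.
  m_5 = 4*6 - 12 = 12, d_5 = (204 - 12^2)/4 = 60/4 = 15, a_5 = floor((14 + 12)/15) = 1.
  m_6 = 15*1 - 12 = 3, d_6 = (204 - 3^2)/15 = 195/15 = 13, a_6 = floor((14 + 3)/13) = 1.
  m_7 = 13*1 - 3 = 10, d_7 = (204 - 10^2)/13 = 104/13 = 8, a_7 = floor((14 + 10)/8) = 3.
  m_8 = 8*3 - 10 = 14, d_8 = (204 - 14^2)/8 = 8/8 = 1, a_8 = floor((14 + 14)/1) = 28.
  m_9 = 1*28 - 14 = 14, d_9 = (204 - 14^2)/1 = 8/1 = 8: (m_9, d_9) = (m_1, d_1) = (14, 8), so from here the quotients repeat a_1, ..., a_8; the period length is 8.
So sqrt(204) = [14; (3, 1, 1, 6, 1, 1, 3, 28)] with period length k = 8.
k is even, so the fundamental solution of x^2 - 204y^2 = 1 is (p_{k-1}, q_{k-1}) = (p_7, q_7); compute convergents through index 7.
Convergents (p_i = a_i*p_{i-1} + p_{i-2}, q_i = a_i*q_{i-1} + q_{i-2} with p_{-2}=0, p_{-1}=1, q_{-2}=1, q_{-1}=0):
  i=0: a_0=14, p_0 = 14*1 + 0 = 14, q_0 = 14*0 + 1 = 1.
  i=1: a_1=3, p_1 = 3*14 + 1 = 43, q_1 = 3*1 + 0 = 3.
  i=2: a_2=1, p_2 = 1*43 + 14 = 57, q_2 = 1*3 + 1 = 4.
  i=3: a_3=1, p_3 = 1*57 + 43 = 100, q_3 = 1*4 + 3 = 7.
  i=4: a_4=6, p_4 = 6*100 + 57 = 657, q_4 = 6*7 + 4 = 46.
  i=5: a_5=1, p_5 = 1*657 + 100 = 757, q_5 = 1*46 + 7 = 53.
  i=6: a_6=1, p_6 = 1*757 + 657 = 1414, q_6 = 1*53 + 46 = 99.
  i=7: a_7=3, p_7 = 3*1414 + 757 = 4999, q_7 = 3*99 + 53 = 350.
Check: 4999^2 - 204*350^2 = 24990001 - 24990000 = 1, so (x, y) = (4999, 350) solves the equation, and by the theorem it is the least positive solution.

(x, y) = (4999, 350)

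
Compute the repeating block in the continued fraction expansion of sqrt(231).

Write x_i = (sqrt(231) + m_i)/d_i with (m_0, d_0) = (0, 1). a_0 = floor(sqrt(231)) = 15, since 15^2 = 225 <= 231 < 256 = 16^2.
Iterate m_{i+1} = d_i*a_i - m_i, d_{i+1} = (231 - m_{i+1}^2)/d_i, a_{i+1} = floor((a_0 + m_{i+1})/d_{i+1}):
  m_1 = 1*15 - 0 = 15, d_1 = (231 - 15^2)/1 = 6/1 = 6, a_1 = floor((15 + 15)/6) = 5.
  m_2 = 6*5 - 15 = 15, d_2 = (231 - 15^2)/6 = 6/6 = 1, a_2 = floor((15 + 15)/1) = 30.
  m_3 = 1*30 - 15 = 15, d_3 = (231 - 15^2)/1 = 6/1 = 6: (m_3, d_3) = (m_1, d_1) = (15, 6), so from here the quotients repeat a_1, a_2; the period length is 2.
Hence the expansion of sqrt(231) is a_0 = 15 followed by the repeating block 5, 30 (period 2).

[15; (5, 30)]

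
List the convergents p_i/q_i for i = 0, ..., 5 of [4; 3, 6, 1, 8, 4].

4/1, 13/3, 82/19, 95/22, 842/195, 3463/802

Using the convergent recurrence p_i = a_i*p_{i-1} + p_{i-2}, q_i = a_i*q_{i-1} + q_{i-2} with p_{-2}=0, p_{-1}=1, q_{-2}=1, q_{-1}=0:
  i=0: a_0=4, p_0 = 4*1 + 0 = 4, q_0 = 4*0 + 1 = 1.
  i=1: a_1=3, p_1 = 3*4 + 1 = 13, q_1 = 3*1 + 0 = 3.
  i=2: a_2=6, p_2 = 6*13 + 4 = 82, q_2 = 6*3 + 1 = 19.
  i=3: a_3=1, p_3 = 1*82 + 13 = 95, q_3 = 1*19 + 3 = 22.
  i=4: a_4=8, p_4 = 8*95 + 82 = 842, q_4 = 8*22 + 19 = 195.
  i=5: a_5=4, p_5 = 4*842 + 95 = 3463, q_5 = 4*195 + 22 = 802.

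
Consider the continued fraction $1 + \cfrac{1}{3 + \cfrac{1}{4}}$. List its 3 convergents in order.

1/1, 4/3, 17/13

Using the convergent recurrence p_i = a_i*p_{i-1} + p_{i-2}, q_i = a_i*q_{i-1} + q_{i-2} with p_{-2}=0, p_{-1}=1, q_{-2}=1, q_{-1}=0:
  i=0: a_0=1, p_0 = 1*1 + 0 = 1, q_0 = 1*0 + 1 = 1.
  i=1: a_1=3, p_1 = 3*1 + 1 = 4, q_1 = 3*1 + 0 = 3.
  i=2: a_2=4, p_2 = 4*4 + 1 = 17, q_2 = 4*3 + 1 = 13.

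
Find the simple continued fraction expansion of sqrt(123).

[11; (11, 22)]

Write x_i = (sqrt(123) + m_i)/d_i with (m_0, d_0) = (0, 1). a_0 = floor(sqrt(123)) = 11, since 11^2 = 121 <= 123 < 144 = 12^2.
Iterate m_{i+1} = d_i*a_i - m_i, d_{i+1} = (123 - m_{i+1}^2)/d_i, a_{i+1} = floor((a_0 + m_{i+1})/d_{i+1}):
  m_1 = 1*11 - 0 = 11, d_1 = (123 - 11^2)/1 = 2/1 = 2, a_1 = floor((11 + 11)/2) = 11.
  m_2 = 2*11 - 11 = 11, d_2 = (123 - 11^2)/2 = 2/2 = 1, a_2 = floor((11 + 11)/1) = 22.
  m_3 = 1*22 - 11 = 11, d_3 = (123 - 11^2)/1 = 2/1 = 2: (m_3, d_3) = (m_1, d_1) = (11, 2), so from here the quotients repeat a_1, a_2; the period length is 2.
Hence the expansion of sqrt(123) is a_0 = 11 followed by the repeating block 11, 22 (period 2).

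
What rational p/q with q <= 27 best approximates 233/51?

32/7

Expand x = 233/51 as a continued fraction with the Euclidean algorithm:
  233 = 4*51 + 29, so a_0 = 4.
  51 = 1*29 + 22, so a_1 = 1.
  29 = 1*22 + 7, so a_2 = 1.
  22 = 3*7 + 1, so a_3 = 3.
  7 = 7*1 + 0, so a_4 = 7.
so x = [4; 1, 1, 3, 7].
Convergents (p_i = a_i*p_{i-1} + p_{i-2}, q_i = a_i*q_{i-1} + q_{i-2} with p_{-2}=0, p_{-1}=1, q_{-2}=1, q_{-1}=0), until the denominator exceeds 27:
  i=0: a_0=4, p_0 = 4*1 + 0 = 4, q_0 = 4*0 + 1 = 1.
  i=1: a_1=1, p_1 = 1*4 + 1 = 5, q_1 = 1*1 + 0 = 1.
  i=2: a_2=1, p_2 = 1*5 + 4 = 9, q_2 = 1*1 + 1 = 2.
  i=3: a_3=3, p_3 = 3*9 + 5 = 32, q_3 = 3*2 + 1 = 7.
  i=4: a_4=7, p_4 = 7*32 + 9 = 233, q_4 = 7*7 + 2 = 51.
q_4 = 51 > 27, so the last convergent with denominator <= 27 is p_3/q_3 = 32/7.
The closest fraction with denominator <= 27 is either p_3/q_3 or the intermediate fraction (k*p_3 + p_2)/(k*q_3 + q_2) with the largest k >= 1 whose denominator stays <= 27; these approach x as k grows, and every other convergent or intermediate fraction in range is farther away.
Largest k: floor((27 - q_2)/q_3) = floor((27 - 2)/7) = 3.
That gives (3*32 + 9)/(3*7 + 2) = 105/23.
Compare the errors: |x - 32/7| = |233*7 - 32*51|/(51*7) = 1/357, and |x - 105/23| = |233*23 - 105*51|/(51*23) = 4/1173.
Cross-multiplying, 1*1173 = 1173 < 1428 = 4*357, so 1/357 is smaller: the convergent 32/7 is closer to x than 105/23.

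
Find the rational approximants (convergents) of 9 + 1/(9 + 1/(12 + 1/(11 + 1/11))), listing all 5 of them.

Using the convergent recurrence p_i = a_i*p_{i-1} + p_{i-2}, q_i = a_i*q_{i-1} + q_{i-2} with p_{-2}=0, p_{-1}=1, q_{-2}=1, q_{-1}=0:
  i=0: a_0=9, p_0 = 9*1 + 0 = 9, q_0 = 9*0 + 1 = 1.
  i=1: a_1=9, p_1 = 9*9 + 1 = 82, q_1 = 9*1 + 0 = 9.
  i=2: a_2=12, p_2 = 12*82 + 9 = 993, q_2 = 12*9 + 1 = 109.
  i=3: a_3=11, p_3 = 11*993 + 82 = 11005, q_3 = 11*109 + 9 = 1208.
  i=4: a_4=11, p_4 = 11*11005 + 993 = 122048, q_4 = 11*1208 + 109 = 13397.

9/1, 82/9, 993/109, 11005/1208, 122048/13397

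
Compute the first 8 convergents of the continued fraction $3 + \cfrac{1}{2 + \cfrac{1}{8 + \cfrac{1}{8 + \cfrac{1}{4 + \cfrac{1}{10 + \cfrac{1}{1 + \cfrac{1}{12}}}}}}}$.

3/1, 7/2, 59/17, 479/138, 1975/569, 20229/5828, 22204/6397, 286677/82592

Using the convergent recurrence p_i = a_i*p_{i-1} + p_{i-2}, q_i = a_i*q_{i-1} + q_{i-2} with p_{-2}=0, p_{-1}=1, q_{-2}=1, q_{-1}=0:
  i=0: a_0=3, p_0 = 3*1 + 0 = 3, q_0 = 3*0 + 1 = 1.
  i=1: a_1=2, p_1 = 2*3 + 1 = 7, q_1 = 2*1 + 0 = 2.
  i=2: a_2=8, p_2 = 8*7 + 3 = 59, q_2 = 8*2 + 1 = 17.
  i=3: a_3=8, p_3 = 8*59 + 7 = 479, q_3 = 8*17 + 2 = 138.
  i=4: a_4=4, p_4 = 4*479 + 59 = 1975, q_4 = 4*138 + 17 = 569.
  i=5: a_5=10, p_5 = 10*1975 + 479 = 20229, q_5 = 10*569 + 138 = 5828.
  i=6: a_6=1, p_6 = 1*20229 + 1975 = 22204, q_6 = 1*5828 + 569 = 6397.
  i=7: a_7=12, p_7 = 12*22204 + 20229 = 286677, q_7 = 12*6397 + 5828 = 82592.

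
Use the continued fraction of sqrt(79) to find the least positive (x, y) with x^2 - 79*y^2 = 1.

First expand sqrt(79) as a continued fraction. With x_i = (sqrt(79) + m_i)/d_i and (m_0, d_0) = (0, 1): a_0 = floor(sqrt(79)) = 8, since 8^2 = 64 <= 79 < 81 = 9^2.
Iterate m_{i+1} = d_i*a_i - m_i, d_{i+1} = (79 - m_{i+1}^2)/d_i, a_{i+1} = floor((a_0 + m_{i+1})/d_{i+1}):
  m_1 = 1*8 - 0 = 8, d_1 = (79 - 8^2)/1 = 15/1 = 15, a_1 = floor((8 + 8)/15) = 1.
  m_2 = 15*1 - 8 = 7, d_2 = (79 - 7^2)/15 = 30/15 = 2, a_2 = floor((8 + 7)/2) = 7.
  m_3 = 2*7 - 7 = 7, d_3 = (79 - 7^2)/2 = 30/2 = 15, a_3 = floor((8 + 7)/15) = 1.
  m_4 = 15*1 - 7 = 8, d_4 = (79 - 8^2)/15 = 15/15 = 1, a_4 = floor((8 + 8)/1) = 16.
  m_5 = 1*16 - 8 = 8, d_5 = (79 - 8^2)/1 = 15/1 = 15: (m_5, d_5) = (m_1, d_1) = (8, 15), so from here the quotients repeat a_1, ..., a_4; the period length is 4.
So sqrt(79) = [8; (1, 7, 1, 16)] with period length k = 4.
k is even, so the fundamental solution of x^2 - 79y^2 = 1 is (p_{k-1}, q_{k-1}) = (p_3, q_3); compute convergents through index 3.
Convergents (p_i = a_i*p_{i-1} + p_{i-2}, q_i = a_i*q_{i-1} + q_{i-2} with p_{-2}=0, p_{-1}=1, q_{-2}=1, q_{-1}=0):
  i=0: a_0=8, p_0 = 8*1 + 0 = 8, q_0 = 8*0 + 1 = 1.
  i=1: a_1=1, p_1 = 1*8 + 1 = 9, q_1 = 1*1 + 0 = 1.
  i=2: a_2=7, p_2 = 7*9 + 8 = 71, q_2 = 7*1 + 1 = 8.
  i=3: a_3=1, p_3 = 1*71 + 9 = 80, q_3 = 1*8 + 1 = 9.
Check: 80^2 - 79*9^2 = 6400 - 6399 = 1, so (x, y) = (80, 9) solves the equation, and by the theorem it is the least positive solution.

(x, y) = (80, 9)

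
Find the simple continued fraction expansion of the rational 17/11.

Run the Euclidean algorithm on 17 and 11; the successive quotients are the partial quotients a_0, a_1, ... (each step inverts the fractional part left over by the previous one):
  17 = 1*11 + 6, so a_0 = 1.
  11 = 1*6 + 5, so a_1 = 1.
  6 = 1*5 + 1, so a_2 = 1.
  5 = 5*1 + 0, so a_3 = 5.
The remainder reaches 0 after 4 divisions, so the expansion has 4 partial quotients, read off in order.

[1; 1, 1, 5]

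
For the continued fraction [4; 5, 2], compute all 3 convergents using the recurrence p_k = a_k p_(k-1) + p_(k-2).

4/1, 21/5, 46/11

Using the convergent recurrence p_i = a_i*p_{i-1} + p_{i-2}, q_i = a_i*q_{i-1} + q_{i-2} with p_{-2}=0, p_{-1}=1, q_{-2}=1, q_{-1}=0:
  i=0: a_0=4, p_0 = 4*1 + 0 = 4, q_0 = 4*0 + 1 = 1.
  i=1: a_1=5, p_1 = 5*4 + 1 = 21, q_1 = 5*1 + 0 = 5.
  i=2: a_2=2, p_2 = 2*21 + 4 = 46, q_2 = 2*5 + 1 = 11.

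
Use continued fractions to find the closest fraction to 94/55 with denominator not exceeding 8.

Expand x = 94/55 as a continued fraction with the Euclidean algorithm:
  94 = 1*55 + 39, so a_0 = 1.
  55 = 1*39 + 16, so a_1 = 1.
  39 = 2*16 + 7, so a_2 = 2.
  16 = 2*7 + 2, so a_3 = 2.
  7 = 3*2 + 1, so a_4 = 3.
  2 = 2*1 + 0, so a_5 = 2.
so x = [1; 1, 2, 2, 3, 2].
Convergents (p_i = a_i*p_{i-1} + p_{i-2}, q_i = a_i*q_{i-1} + q_{i-2} with p_{-2}=0, p_{-1}=1, q_{-2}=1, q_{-1}=0), until the denominator exceeds 8:
  i=0: a_0=1, p_0 = 1*1 + 0 = 1, q_0 = 1*0 + 1 = 1.
  i=1: a_1=1, p_1 = 1*1 + 1 = 2, q_1 = 1*1 + 0 = 1.
  i=2: a_2=2, p_2 = 2*2 + 1 = 5, q_2 = 2*1 + 1 = 3.
  i=3: a_3=2, p_3 = 2*5 + 2 = 12, q_3 = 2*3 + 1 = 7.
  i=4: a_4=3, p_4 = 3*12 + 5 = 41, q_4 = 3*7 + 3 = 24.
q_4 = 24 > 8, so the last convergent with denominator <= 8 is p_3/q_3 = 12/7.
The closest fraction with denominator <= 8 is either p_3/q_3 or the intermediate fraction (k*p_3 + p_2)/(k*q_3 + q_2) with the largest k >= 1 whose denominator stays <= 8; these approach x as k grows, and every other convergent or intermediate fraction in range is farther away.
Largest k: floor((8 - q_2)/q_3) = floor((8 - 3)/7) = 0.
Since k = 0, no intermediate fraction beyond p_3/q_3 has denominator <= 8, so the convergent 12/7 is the closest (its error is |94*7 - 12*55|/(55*7) = 2/385).

12/7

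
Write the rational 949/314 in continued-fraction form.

Run the Euclidean algorithm on 949 and 314; the successive quotients are the partial quotients a_0, a_1, ... (each step inverts the fractional part left over by the previous one):
  949 = 3*314 + 7, so a_0 = 3.
  314 = 44*7 + 6, so a_1 = 44.
  7 = 1*6 + 1, so a_2 = 1.
  6 = 6*1 + 0, so a_3 = 6.
The remainder reaches 0 after 4 divisions, so the expansion has 4 partial quotients, read off in order.

[3; 44, 1, 6]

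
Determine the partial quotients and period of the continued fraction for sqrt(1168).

Write x_i = (sqrt(1168) + m_i)/d_i with (m_0, d_0) = (0, 1). a_0 = floor(sqrt(1168)) = 34, since 34^2 = 1156 <= 1168 < 1225 = 35^2.
Iterate m_{i+1} = d_i*a_i - m_i, d_{i+1} = (1168 - m_{i+1}^2)/d_i, a_{i+1} = floor((a_0 + m_{i+1})/d_{i+1}):
  m_1 = 1*34 - 0 = 34, d_1 = (1168 - 34^2)/1 = 12/1 = 12, a_1 = floor((34 + 34)/12) = 5.
  m_2 = 12*5 - 34 = 26, d_2 = (1168 - 26^2)/12 = 492/12 = 41, a_2 = floor((34 + 26)/41) = 1.
  m_3 = 41*1 - 26 = 15, d_3 = (1168 - 15^2)/41 = 943/41 = 23, a_3 = floor((34 + 15)/23) = 2.
  m_4 = 23*2 - 15 = 31, d_4 = (1168 - 31^2)/23 = 207/23 = 9, a_4 = floor((34 + 31)/9) = 7.
  m_5 = 9*7 - 31 = 32, d_5 = (1168 - 32^2)/9 = 144/9 = 16, a_5 = floor((34 + 32)/16) = 4.
  m_6 = 16*4 - 32 = 32, d_6 = (1168 - 32^2)/16 = 144/16 = 9, a_6 = floor((34 + 32)/9) = 7.
  m_7 = 9*7 - 32 = 31, d_7 = (1168 - 31^2)/9 = 207/9 = 23, a_7 = floor((34 + 31)/23) = 2.
  m_8 = 23*2 - 31 = 15, d_8 = (1168 - 15^2)/23 = 943/23 = 41, a_8 = floor((34 + 15)/41) = 1.
  m_9 = 41*1 - 15 = 26, d_9 = (1168 - 26^2)/41 = 492/41 = 12, a_9 = floor((34 + 26)/12) = 5.
  m_10 = 12*5 - 26 = 34, d_10 = (1168 - 34^2)/12 = 12/12 = 1, a_10 = floor((34 + 34)/1) = 68.
  m_11 = 1*68 - 34 = 34, d_11 = (1168 - 34^2)/1 = 12/1 = 12: (m_11, d_11) = (m_1, d_1) = (34, 12), so from here the quotients repeat a_1, ..., a_10; the period length is 10.
Hence the expansion of sqrt(1168) is a_0 = 34 followed by the repeating block 5, 1, 2, 7, 4, 7, 2, 1, 5, 68 (period 10).

[34; (5, 1, 2, 7, 4, 7, 2, 1, 5, 68)]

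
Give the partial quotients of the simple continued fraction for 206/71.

Run the Euclidean algorithm on 206 and 71; the successive quotients are the partial quotients a_0, a_1, ... (each step inverts the fractional part left over by the previous one):
  206 = 2*71 + 64, so a_0 = 2.
  71 = 1*64 + 7, so a_1 = 1.
  64 = 9*7 + 1, so a_2 = 9.
  7 = 7*1 + 0, so a_3 = 7.
The remainder reaches 0 after 4 divisions, so the expansion has 4 partial quotients, read off in order.

[2; 1, 9, 7]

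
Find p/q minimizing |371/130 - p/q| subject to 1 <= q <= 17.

20/7

Expand x = 371/130 as a continued fraction with the Euclidean algorithm:
  371 = 2*130 + 111, so a_0 = 2.
  130 = 1*111 + 19, so a_1 = 1.
  111 = 5*19 + 16, so a_2 = 5.
  19 = 1*16 + 3, so a_3 = 1.
  16 = 5*3 + 1, so a_4 = 5.
  3 = 3*1 + 0, so a_5 = 3.
so x = [2; 1, 5, 1, 5, 3].
Convergents (p_i = a_i*p_{i-1} + p_{i-2}, q_i = a_i*q_{i-1} + q_{i-2} with p_{-2}=0, p_{-1}=1, q_{-2}=1, q_{-1}=0), until the denominator exceeds 17:
  i=0: a_0=2, p_0 = 2*1 + 0 = 2, q_0 = 2*0 + 1 = 1.
  i=1: a_1=1, p_1 = 1*2 + 1 = 3, q_1 = 1*1 + 0 = 1.
  i=2: a_2=5, p_2 = 5*3 + 2 = 17, q_2 = 5*1 + 1 = 6.
  i=3: a_3=1, p_3 = 1*17 + 3 = 20, q_3 = 1*6 + 1 = 7.
  i=4: a_4=5, p_4 = 5*20 + 17 = 117, q_4 = 5*7 + 6 = 41.
q_4 = 41 > 17, so the last convergent with denominator <= 17 is p_3/q_3 = 20/7.
The closest fraction with denominator <= 17 is either p_3/q_3 or the intermediate fraction (k*p_3 + p_2)/(k*q_3 + q_2) with the largest k >= 1 whose denominator stays <= 17; these approach x as k grows, and every other convergent or intermediate fraction in range is farther away.
Largest k: floor((17 - q_2)/q_3) = floor((17 - 6)/7) = 1.
That gives (1*20 + 17)/(1*7 + 6) = 37/13.
Compare the errors: |x - 20/7| = |371*7 - 20*130|/(130*7) = 3/910, and |x - 37/13| = |371*13 - 37*130|/(130*13) = 13/1690.
Cross-multiplying, 3*1690 = 5070 < 11830 = 13*910, so 3/910 is smaller: the convergent 20/7 is closer to x than 37/13.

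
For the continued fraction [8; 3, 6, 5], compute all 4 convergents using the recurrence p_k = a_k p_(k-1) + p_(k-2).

8/1, 25/3, 158/19, 815/98

Using the convergent recurrence p_i = a_i*p_{i-1} + p_{i-2}, q_i = a_i*q_{i-1} + q_{i-2} with p_{-2}=0, p_{-1}=1, q_{-2}=1, q_{-1}=0:
  i=0: a_0=8, p_0 = 8*1 + 0 = 8, q_0 = 8*0 + 1 = 1.
  i=1: a_1=3, p_1 = 3*8 + 1 = 25, q_1 = 3*1 + 0 = 3.
  i=2: a_2=6, p_2 = 6*25 + 8 = 158, q_2 = 6*3 + 1 = 19.
  i=3: a_3=5, p_3 = 5*158 + 25 = 815, q_3 = 5*19 + 3 = 98.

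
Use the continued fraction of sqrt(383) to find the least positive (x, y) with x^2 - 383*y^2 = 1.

(x, y) = (18768, 959)

First expand sqrt(383) as a continued fraction. With x_i = (sqrt(383) + m_i)/d_i and (m_0, d_0) = (0, 1): a_0 = floor(sqrt(383)) = 19, since 19^2 = 361 <= 383 < 400 = 20^2.
Iterate m_{i+1} = d_i*a_i - m_i, d_{i+1} = (383 - m_{i+1}^2)/d_i, a_{i+1} = floor((a_0 + m_{i+1})/d_{i+1}):
  m_1 = 1*19 - 0 = 19, d_1 = (383 - 19^2)/1 = 22/1 = 22, a_1 = floor((19 + 19)/22) = 1.
  m_2 = 22*1 - 19 = 3, d_2 = (383 - 3^2)/22 = 374/22 = 17, a_2 = floor((19 + 3)/17) = 1.
  m_3 = 17*1 - 3 = 14, d_3 = (383 - 14^2)/17 = 187/17 = 11, a_3 = floor((19 + 14)/11) = 3.
  m_4 = 11*3 - 14 = 19, d_4 = (383 - 19^2)/11 = 22/11 = 2, a_4 = floor((19 + 19)/2) = 19.
  m_5 = 2*19 - 19 = 19, d_5 = (383 - 19^2)/2 = 22/2 = 11, a_5 = floor((19 + 19)/11) = 3.
  m_6 = 11*3 - 19 = 14, d_6 = (383 - 14^2)/11 = 187/11 = 17, a_6 = floor((19 + 14)/17) = 1.
  m_7 = 17*1 - 14 = 3, d_7 = (383 - 3^2)/17 = 374/17 = 22, a_7 = floor((19 + 3)/22) = 1.
  m_8 = 22*1 - 3 = 19, d_8 = (383 - 19^2)/22 = 22/22 = 1, a_8 = floor((19 + 19)/1) = 38.
  m_9 = 1*38 - 19 = 19, d_9 = (383 - 19^2)/1 = 22/1 = 22: (m_9, d_9) = (m_1, d_1) = (19, 22), so from here the quotients repeat a_1, ..., a_8; the period length is 8.
So sqrt(383) = [19; (1, 1, 3, 19, 3, 1, 1, 38)] with period length k = 8.
k is even, so the fundamental solution of x^2 - 383y^2 = 1 is (p_{k-1}, q_{k-1}) = (p_7, q_7); compute convergents through index 7.
Convergents (p_i = a_i*p_{i-1} + p_{i-2}, q_i = a_i*q_{i-1} + q_{i-2} with p_{-2}=0, p_{-1}=1, q_{-2}=1, q_{-1}=0):
  i=0: a_0=19, p_0 = 19*1 + 0 = 19, q_0 = 19*0 + 1 = 1.
  i=1: a_1=1, p_1 = 1*19 + 1 = 20, q_1 = 1*1 + 0 = 1.
  i=2: a_2=1, p_2 = 1*20 + 19 = 39, q_2 = 1*1 + 1 = 2.
  i=3: a_3=3, p_3 = 3*39 + 20 = 137, q_3 = 3*2 + 1 = 7.
  i=4: a_4=19, p_4 = 19*137 + 39 = 2642, q_4 = 19*7 + 2 = 135.
  i=5: a_5=3, p_5 = 3*2642 + 137 = 8063, q_5 = 3*135 + 7 = 412.
  i=6: a_6=1, p_6 = 1*8063 + 2642 = 10705, q_6 = 1*412 + 135 = 547.
  i=7: a_7=1, p_7 = 1*10705 + 8063 = 18768, q_7 = 1*547 + 412 = 959.
Check: 18768^2 - 383*959^2 = 352237824 - 352237823 = 1, so (x, y) = (18768, 959) solves the equation, and by the theorem it is the least positive solution.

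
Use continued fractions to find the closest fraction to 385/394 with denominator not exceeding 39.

38/39

Expand x = 385/394 as a continued fraction with the Euclidean algorithm:
  385 = 0*394 + 385, so a_0 = 0.
  394 = 1*385 + 9, so a_1 = 1.
  385 = 42*9 + 7, so a_2 = 42.
  9 = 1*7 + 2, so a_3 = 1.
  7 = 3*2 + 1, so a_4 = 3.
  2 = 2*1 + 0, so a_5 = 2.
so x = [0; 1, 42, 1, 3, 2].
Convergents (p_i = a_i*p_{i-1} + p_{i-2}, q_i = a_i*q_{i-1} + q_{i-2} with p_{-2}=0, p_{-1}=1, q_{-2}=1, q_{-1}=0), until the denominator exceeds 39:
  i=0: a_0=0, p_0 = 0*1 + 0 = 0, q_0 = 0*0 + 1 = 1.
  i=1: a_1=1, p_1 = 1*0 + 1 = 1, q_1 = 1*1 + 0 = 1.
  i=2: a_2=42, p_2 = 42*1 + 0 = 42, q_2 = 42*1 + 1 = 43.
q_2 = 43 > 39, so the last convergent with denominator <= 39 is p_1/q_1 = 1/1.
The closest fraction with denominator <= 39 is either p_1/q_1 or the intermediate fraction (k*p_1 + p_0)/(k*q_1 + q_0) with the largest k >= 1 whose denominator stays <= 39; these approach x as k grows, and every other convergent or intermediate fraction in range is farther away.
Largest k: floor((39 - q_0)/q_1) = floor((39 - 1)/1) = 38.
That gives (38*1 + 0)/(38*1 + 1) = 38/39.
Compare the errors: |x - 1/1| = |385*1 - 1*394|/(394*1) = 9/394, and |x - 38/39| = |385*39 - 38*394|/(394*39) = 43/15366.
Cross-multiplying, 43*394 = 16942 < 138294 = 9*15366, so 43/15366 is smaller: the intermediate fraction 38/39 is closer to x than 1/1.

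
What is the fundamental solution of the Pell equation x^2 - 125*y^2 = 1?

First expand sqrt(125) as a continued fraction. With x_i = (sqrt(125) + m_i)/d_i and (m_0, d_0) = (0, 1): a_0 = floor(sqrt(125)) = 11, since 11^2 = 121 <= 125 < 144 = 12^2.
Iterate m_{i+1} = d_i*a_i - m_i, d_{i+1} = (125 - m_{i+1}^2)/d_i, a_{i+1} = floor((a_0 + m_{i+1})/d_{i+1}):
  m_1 = 1*11 - 0 = 11, d_1 = (125 - 11^2)/1 = 4/1 = 4, a_1 = floor((11 + 11)/4) = 5.
  m_2 = 4*5 - 11 = 9, d_2 = (125 - 9^2)/4 = 44/4 = 11, a_2 = floor((11 + 9)/11) = 1.
  m_3 = 11*1 - 9 = 2, d_3 = (125 - 2^2)/11 = 121/11 = 11, a_3 = floor((11 + 2)/11) = 1.
  m_4 = 11*1 - 2 = 9, d_4 = (125 - 9^2)/11 = 44/11 = 4, a_4 = floor((11 + 9)/4) = 5.
  m_5 = 4*5 - 9 = 11, d_5 = (125 - 11^2)/4 = 4/4 = 1, a_5 = floor((11 + 11)/1) = 22.
  m_6 = 1*22 - 11 = 11, d_6 = (125 - 11^2)/1 = 4/1 = 4: (m_6, d_6) = (m_1, d_1) = (11, 4), so from here the quotients repeat a_1, ..., a_5; the period length is 5.
So sqrt(125) = [11; (5, 1, 1, 5, 22)] with period length k = 5.
k is odd, so (p_{k-1}, q_{k-1}) only solves x^2 - 125y^2 = -1 and the fundamental solution of x^2 - 125y^2 = 1 is (p_{2k-1}, q_{2k-1}) = (p_9, q_9); compute convergents through index 9, running through the period twice.
Convergents (p_i = a_i*p_{i-1} + p_{i-2}, q_i = a_i*q_{i-1} + q_{i-2} with p_{-2}=0, p_{-1}=1, q_{-2}=1, q_{-1}=0):
  i=0: a_0=11, p_0 = 11*1 + 0 = 11, q_0 = 11*0 + 1 = 1.
  i=1: a_1=5, p_1 = 5*11 + 1 = 56, q_1 = 5*1 + 0 = 5.
  i=2: a_2=1, p_2 = 1*56 + 11 = 67, q_2 = 1*5 + 1 = 6.
  i=3: a_3=1, p_3 = 1*67 + 56 = 123, q_3 = 1*6 + 5 = 11.
  i=4: a_4=5, p_4 = 5*123 + 67 = 682, q_4 = 5*11 + 6 = 61.
  i=5: a_5=22, p_5 = 22*682 + 123 = 15127, q_5 = 22*61 + 11 = 1353.
  i=6: a_6=5, p_6 = 5*15127 + 682 = 76317, q_6 = 5*1353 + 61 = 6826.
  i=7: a_7=1, p_7 = 1*76317 + 15127 = 91444, q_7 = 1*6826 + 1353 = 8179.
  i=8: a_8=1, p_8 = 1*91444 + 76317 = 167761, q_8 = 1*8179 + 6826 = 15005.
  i=9: a_9=5, p_9 = 5*167761 + 91444 = 930249, q_9 = 5*15005 + 8179 = 83204.
Indeed p_4^2 - 125*q_4^2 = 465124 - 465125 = -1, not +1.
Check: 930249^2 - 125*83204^2 = 865363202001 - 865363202000 = 1, so (x, y) = (930249, 83204) solves the equation, and by the theorem it is the least positive solution.

(x, y) = (930249, 83204)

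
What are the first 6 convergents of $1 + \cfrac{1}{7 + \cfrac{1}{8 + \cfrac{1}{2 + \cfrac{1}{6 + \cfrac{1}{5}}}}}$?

Using the convergent recurrence p_i = a_i*p_{i-1} + p_{i-2}, q_i = a_i*q_{i-1} + q_{i-2} with p_{-2}=0, p_{-1}=1, q_{-2}=1, q_{-1}=0:
  i=0: a_0=1, p_0 = 1*1 + 0 = 1, q_0 = 1*0 + 1 = 1.
  i=1: a_1=7, p_1 = 7*1 + 1 = 8, q_1 = 7*1 + 0 = 7.
  i=2: a_2=8, p_2 = 8*8 + 1 = 65, q_2 = 8*7 + 1 = 57.
  i=3: a_3=2, p_3 = 2*65 + 8 = 138, q_3 = 2*57 + 7 = 121.
  i=4: a_4=6, p_4 = 6*138 + 65 = 893, q_4 = 6*121 + 57 = 783.
  i=5: a_5=5, p_5 = 5*893 + 138 = 4603, q_5 = 5*783 + 121 = 4036.

1/1, 8/7, 65/57, 138/121, 893/783, 4603/4036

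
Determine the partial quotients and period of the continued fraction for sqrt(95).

[9; (1, 2, 1, 18)]

Write x_i = (sqrt(95) + m_i)/d_i with (m_0, d_0) = (0, 1). a_0 = floor(sqrt(95)) = 9, since 9^2 = 81 <= 95 < 100 = 10^2.
Iterate m_{i+1} = d_i*a_i - m_i, d_{i+1} = (95 - m_{i+1}^2)/d_i, a_{i+1} = floor((a_0 + m_{i+1})/d_{i+1}):
  m_1 = 1*9 - 0 = 9, d_1 = (95 - 9^2)/1 = 14/1 = 14, a_1 = floor((9 + 9)/14) = 1.
  m_2 = 14*1 - 9 = 5, d_2 = (95 - 5^2)/14 = 70/14 = 5, a_2 = floor((9 + 5)/5) = 2.
  m_3 = 5*2 - 5 = 5, d_3 = (95 - 5^2)/5 = 70/5 = 14, a_3 = floor((9 + 5)/14) = 1.
  m_4 = 14*1 - 5 = 9, d_4 = (95 - 9^2)/14 = 14/14 = 1, a_4 = floor((9 + 9)/1) = 18.
  m_5 = 1*18 - 9 = 9, d_5 = (95 - 9^2)/1 = 14/1 = 14: (m_5, d_5) = (m_1, d_1) = (9, 14), so from here the quotients repeat a_1, ..., a_4; the period length is 4.
Hence the expansion of sqrt(95) is a_0 = 9 followed by the repeating block 1, 2, 1, 18 (period 4).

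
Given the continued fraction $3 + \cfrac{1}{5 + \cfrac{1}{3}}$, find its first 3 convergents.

Using the convergent recurrence p_i = a_i*p_{i-1} + p_{i-2}, q_i = a_i*q_{i-1} + q_{i-2} with p_{-2}=0, p_{-1}=1, q_{-2}=1, q_{-1}=0:
  i=0: a_0=3, p_0 = 3*1 + 0 = 3, q_0 = 3*0 + 1 = 1.
  i=1: a_1=5, p_1 = 5*3 + 1 = 16, q_1 = 5*1 + 0 = 5.
  i=2: a_2=3, p_2 = 3*16 + 3 = 51, q_2 = 3*5 + 1 = 16.

3/1, 16/5, 51/16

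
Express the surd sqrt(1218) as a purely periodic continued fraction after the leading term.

[34; (1, 8, 1, 68)]

Write x_i = (sqrt(1218) + m_i)/d_i with (m_0, d_0) = (0, 1). a_0 = floor(sqrt(1218)) = 34, since 34^2 = 1156 <= 1218 < 1225 = 35^2.
Iterate m_{i+1} = d_i*a_i - m_i, d_{i+1} = (1218 - m_{i+1}^2)/d_i, a_{i+1} = floor((a_0 + m_{i+1})/d_{i+1}):
  m_1 = 1*34 - 0 = 34, d_1 = (1218 - 34^2)/1 = 62/1 = 62, a_1 = floor((34 + 34)/62) = 1.
  m_2 = 62*1 - 34 = 28, d_2 = (1218 - 28^2)/62 = 434/62 = 7, a_2 = floor((34 + 28)/7) = 8.
  m_3 = 7*8 - 28 = 28, d_3 = (1218 - 28^2)/7 = 434/7 = 62, a_3 = floor((34 + 28)/62) = 1.
  m_4 = 62*1 - 28 = 34, d_4 = (1218 - 34^2)/62 = 62/62 = 1, a_4 = floor((34 + 34)/1) = 68.
  m_5 = 1*68 - 34 = 34, d_5 = (1218 - 34^2)/1 = 62/1 = 62: (m_5, d_5) = (m_1, d_1) = (34, 62), so from here the quotients repeat a_1, ..., a_4; the period length is 4.
Hence the expansion of sqrt(1218) is a_0 = 34 followed by the repeating block 1, 8, 1, 68 (period 4).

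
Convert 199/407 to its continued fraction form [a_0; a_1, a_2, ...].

[0; 2, 22, 9]

Run the Euclidean algorithm on 199 and 407; the successive quotients are the partial quotients a_0, a_1, ... (each step inverts the fractional part left over by the previous one):
  199 = 0*407 + 199, so a_0 = 0.
  407 = 2*199 + 9, so a_1 = 2.
  199 = 22*9 + 1, so a_2 = 22.
  9 = 9*1 + 0, so a_3 = 9.
The remainder reaches 0 after 4 divisions, so the expansion has 4 partial quotients, read off in order.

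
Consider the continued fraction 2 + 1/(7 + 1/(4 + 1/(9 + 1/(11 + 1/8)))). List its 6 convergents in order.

Using the convergent recurrence p_i = a_i*p_{i-1} + p_{i-2}, q_i = a_i*q_{i-1} + q_{i-2} with p_{-2}=0, p_{-1}=1, q_{-2}=1, q_{-1}=0:
  i=0: a_0=2, p_0 = 2*1 + 0 = 2, q_0 = 2*0 + 1 = 1.
  i=1: a_1=7, p_1 = 7*2 + 1 = 15, q_1 = 7*1 + 0 = 7.
  i=2: a_2=4, p_2 = 4*15 + 2 = 62, q_2 = 4*7 + 1 = 29.
  i=3: a_3=9, p_3 = 9*62 + 15 = 573, q_3 = 9*29 + 7 = 268.
  i=4: a_4=11, p_4 = 11*573 + 62 = 6365, q_4 = 11*268 + 29 = 2977.
  i=5: a_5=8, p_5 = 8*6365 + 573 = 51493, q_5 = 8*2977 + 268 = 24084.

2/1, 15/7, 62/29, 573/268, 6365/2977, 51493/24084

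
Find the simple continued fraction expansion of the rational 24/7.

[3; 2, 3]

Run the Euclidean algorithm on 24 and 7; the successive quotients are the partial quotients a_0, a_1, ... (each step inverts the fractional part left over by the previous one):
  24 = 3*7 + 3, so a_0 = 3.
  7 = 2*3 + 1, so a_1 = 2.
  3 = 3*1 + 0, so a_2 = 3.
The remainder reaches 0 after 3 divisions, so the expansion has 3 partial quotients, read off in order.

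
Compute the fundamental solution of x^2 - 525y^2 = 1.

First expand sqrt(525) as a continued fraction. With x_i = (sqrt(525) + m_i)/d_i and (m_0, d_0) = (0, 1): a_0 = floor(sqrt(525)) = 22, since 22^2 = 484 <= 525 < 529 = 23^2.
Iterate m_{i+1} = d_i*a_i - m_i, d_{i+1} = (525 - m_{i+1}^2)/d_i, a_{i+1} = floor((a_0 + m_{i+1})/d_{i+1}):
  m_1 = 1*22 - 0 = 22, d_1 = (525 - 22^2)/1 = 41/1 = 41, a_1 = floor((22 + 22)/41) = 1.
  m_2 = 41*1 - 22 = 19, d_2 = (525 - 19^2)/41 = 164/41 = 4, a_2 = floor((22 + 19)/4) = 10.
  m_3 = 4*10 - 19 = 21, d_3 = (525 - 21^2)/4 = 84/4 = 21, a_3 = floor((22 + 21)/21) = 2.
  m_4 = 21*2 - 21 = 21, d_4 = (525 - 21^2)/21 = 84/21 = 4, a_4 = floor((22 + 21)/4) = 10.
  m_5 = 4*10 - 21 = 19, d_5 = (525 - 19^2)/4 = 164/4 = 41, a_5 = floor((22 + 19)/41) = 1.
  m_6 = 41*1 - 19 = 22, d_6 = (525 - 22^2)/41 = 41/41 = 1, a_6 = floor((22 + 22)/1) = 44.
  m_7 = 1*44 - 22 = 22, d_7 = (525 - 22^2)/1 = 41/1 = 41: (m_7, d_7) = (m_1, d_1) = (22, 41), so from here the quotients repeat a_1, ..., a_6; the period length is 6.
So sqrt(525) = [22; (1, 10, 2, 10, 1, 44)] with period length k = 6.
k is even, so the fundamental solution of x^2 - 525y^2 = 1 is (p_{k-1}, q_{k-1}) = (p_5, q_5); compute convergents through index 5.
Convergents (p_i = a_i*p_{i-1} + p_{i-2}, q_i = a_i*q_{i-1} + q_{i-2} with p_{-2}=0, p_{-1}=1, q_{-2}=1, q_{-1}=0):
  i=0: a_0=22, p_0 = 22*1 + 0 = 22, q_0 = 22*0 + 1 = 1.
  i=1: a_1=1, p_1 = 1*22 + 1 = 23, q_1 = 1*1 + 0 = 1.
  i=2: a_2=10, p_2 = 10*23 + 22 = 252, q_2 = 10*1 + 1 = 11.
  i=3: a_3=2, p_3 = 2*252 + 23 = 527, q_3 = 2*11 + 1 = 23.
  i=4: a_4=10, p_4 = 10*527 + 252 = 5522, q_4 = 10*23 + 11 = 241.
  i=5: a_5=1, p_5 = 1*5522 + 527 = 6049, q_5 = 1*241 + 23 = 264.
Check: 6049^2 - 525*264^2 = 36590401 - 36590400 = 1, so (x, y) = (6049, 264) solves the equation, and by the theorem it is the least positive solution.

(x, y) = (6049, 264)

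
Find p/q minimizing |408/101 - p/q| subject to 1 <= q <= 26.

Expand x = 408/101 as a continued fraction with the Euclidean algorithm:
  408 = 4*101 + 4, so a_0 = 4.
  101 = 25*4 + 1, so a_1 = 25.
  4 = 4*1 + 0, so a_2 = 4.
so x = [4; 25, 4].
Convergents (p_i = a_i*p_{i-1} + p_{i-2}, q_i = a_i*q_{i-1} + q_{i-2} with p_{-2}=0, p_{-1}=1, q_{-2}=1, q_{-1}=0), until the denominator exceeds 26:
  i=0: a_0=4, p_0 = 4*1 + 0 = 4, q_0 = 4*0 + 1 = 1.
  i=1: a_1=25, p_1 = 25*4 + 1 = 101, q_1 = 25*1 + 0 = 25.
  i=2: a_2=4, p_2 = 4*101 + 4 = 408, q_2 = 4*25 + 1 = 101.
q_2 = 101 > 26, so the last convergent with denominator <= 26 is p_1/q_1 = 101/25.
The closest fraction with denominator <= 26 is either p_1/q_1 or the intermediate fraction (k*p_1 + p_0)/(k*q_1 + q_0) with the largest k >= 1 whose denominator stays <= 26; these approach x as k grows, and every other convergent or intermediate fraction in range is farther away.
Largest k: floor((26 - q_0)/q_1) = floor((26 - 1)/25) = 1.
That gives (1*101 + 4)/(1*25 + 1) = 105/26.
Compare the errors: |x - 101/25| = |408*25 - 101*101|/(101*25) = 1/2525, and |x - 105/26| = |408*26 - 105*101|/(101*26) = 3/2626.
Cross-multiplying, 1*2626 = 2626 < 7575 = 3*2525, so 1/2525 is smaller: the convergent 101/25 is closer to x than 105/26.

101/25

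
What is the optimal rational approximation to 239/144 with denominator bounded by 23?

5/3

Expand x = 239/144 as a continued fraction with the Euclidean algorithm:
  239 = 1*144 + 95, so a_0 = 1.
  144 = 1*95 + 49, so a_1 = 1.
  95 = 1*49 + 46, so a_2 = 1.
  49 = 1*46 + 3, so a_3 = 1.
  46 = 15*3 + 1, so a_4 = 15.
  3 = 3*1 + 0, so a_5 = 3.
so x = [1; 1, 1, 1, 15, 3].
Convergents (p_i = a_i*p_{i-1} + p_{i-2}, q_i = a_i*q_{i-1} + q_{i-2} with p_{-2}=0, p_{-1}=1, q_{-2}=1, q_{-1}=0), until the denominator exceeds 23:
  i=0: a_0=1, p_0 = 1*1 + 0 = 1, q_0 = 1*0 + 1 = 1.
  i=1: a_1=1, p_1 = 1*1 + 1 = 2, q_1 = 1*1 + 0 = 1.
  i=2: a_2=1, p_2 = 1*2 + 1 = 3, q_2 = 1*1 + 1 = 2.
  i=3: a_3=1, p_3 = 1*3 + 2 = 5, q_3 = 1*2 + 1 = 3.
  i=4: a_4=15, p_4 = 15*5 + 3 = 78, q_4 = 15*3 + 2 = 47.
q_4 = 47 > 23, so the last convergent with denominator <= 23 is p_3/q_3 = 5/3.
The closest fraction with denominator <= 23 is either p_3/q_3 or the intermediate fraction (k*p_3 + p_2)/(k*q_3 + q_2) with the largest k >= 1 whose denominator stays <= 23; these approach x as k grows, and every other convergent or intermediate fraction in range is farther away.
Largest k: floor((23 - q_2)/q_3) = floor((23 - 2)/3) = 7.
That gives (7*5 + 3)/(7*3 + 2) = 38/23.
Compare the errors: |x - 5/3| = |239*3 - 5*144|/(144*3) = 3/432, and |x - 38/23| = |239*23 - 38*144|/(144*23) = 25/3312.
Cross-multiplying, 3*3312 = 9936 < 10800 = 25*432, so 3/432 is smaller: the convergent 5/3 is closer to x than 38/23.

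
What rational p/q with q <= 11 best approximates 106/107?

Expand x = 106/107 as a continued fraction with the Euclidean algorithm:
  106 = 0*107 + 106, so a_0 = 0.
  107 = 1*106 + 1, so a_1 = 1.
  106 = 106*1 + 0, so a_2 = 106.
so x = [0; 1, 106].
Convergents (p_i = a_i*p_{i-1} + p_{i-2}, q_i = a_i*q_{i-1} + q_{i-2} with p_{-2}=0, p_{-1}=1, q_{-2}=1, q_{-1}=0), until the denominator exceeds 11:
  i=0: a_0=0, p_0 = 0*1 + 0 = 0, q_0 = 0*0 + 1 = 1.
  i=1: a_1=1, p_1 = 1*0 + 1 = 1, q_1 = 1*1 + 0 = 1.
  i=2: a_2=106, p_2 = 106*1 + 0 = 106, q_2 = 106*1 + 1 = 107.
q_2 = 107 > 11, so the last convergent with denominator <= 11 is p_1/q_1 = 1/1.
The closest fraction with denominator <= 11 is either p_1/q_1 or the intermediate fraction (k*p_1 + p_0)/(k*q_1 + q_0) with the largest k >= 1 whose denominator stays <= 11; these approach x as k grows, and every other convergent or intermediate fraction in range is farther away.
Largest k: floor((11 - q_0)/q_1) = floor((11 - 1)/1) = 10.
That gives (10*1 + 0)/(10*1 + 1) = 10/11.
Compare the errors: |x - 1/1| = |106*1 - 1*107|/(107*1) = 1/107, and |x - 10/11| = |106*11 - 10*107|/(107*11) = 96/1177.
Cross-multiplying, 1*1177 = 1177 < 10272 = 96*107, so 1/107 is smaller: the convergent 1/1 is closer to x than 10/11.

1/1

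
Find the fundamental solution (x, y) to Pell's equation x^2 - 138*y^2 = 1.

(x, y) = (47, 4)

First expand sqrt(138) as a continued fraction. With x_i = (sqrt(138) + m_i)/d_i and (m_0, d_0) = (0, 1): a_0 = floor(sqrt(138)) = 11, since 11^2 = 121 <= 138 < 144 = 12^2.
Iterate m_{i+1} = d_i*a_i - m_i, d_{i+1} = (138 - m_{i+1}^2)/d_i, a_{i+1} = floor((a_0 + m_{i+1})/d_{i+1}):
  m_1 = 1*11 - 0 = 11, d_1 = (138 - 11^2)/1 = 17/1 = 17, a_1 = floor((11 + 11)/17) = 1.
  m_2 = 17*1 - 11 = 6, d_2 = (138 - 6^2)/17 = 102/17 = 6, a_2 = floor((11 + 6)/6) = 2.
  m_3 = 6*2 - 6 = 6, d_3 = (138 - 6^2)/6 = 102/6 = 17, a_3 = floor((11 + 6)/17) = 1.
  m_4 = 17*1 - 6 = 11, d_4 = (138 - 11^2)/17 = 17/17 = 1, a_4 = floor((11 + 11)/1) = 22.
  m_5 = 1*22 - 11 = 11, d_5 = (138 - 11^2)/1 = 17/1 = 17: (m_5, d_5) = (m_1, d_1) = (11, 17), so from here the quotients repeat a_1, ..., a_4; the period length is 4.
So sqrt(138) = [11; (1, 2, 1, 22)] with period length k = 4.
k is even, so the fundamental solution of x^2 - 138y^2 = 1 is (p_{k-1}, q_{k-1}) = (p_3, q_3); compute convergents through index 3.
Convergents (p_i = a_i*p_{i-1} + p_{i-2}, q_i = a_i*q_{i-1} + q_{i-2} with p_{-2}=0, p_{-1}=1, q_{-2}=1, q_{-1}=0):
  i=0: a_0=11, p_0 = 11*1 + 0 = 11, q_0 = 11*0 + 1 = 1.
  i=1: a_1=1, p_1 = 1*11 + 1 = 12, q_1 = 1*1 + 0 = 1.
  i=2: a_2=2, p_2 = 2*12 + 11 = 35, q_2 = 2*1 + 1 = 3.
  i=3: a_3=1, p_3 = 1*35 + 12 = 47, q_3 = 1*3 + 1 = 4.
Check: 47^2 - 138*4^2 = 2209 - 2208 = 1, so (x, y) = (47, 4) solves the equation, and by the theorem it is the least positive solution.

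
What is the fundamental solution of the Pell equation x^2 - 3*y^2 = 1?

(x, y) = (2, 1)

First expand sqrt(3) as a continued fraction. With x_i = (sqrt(3) + m_i)/d_i and (m_0, d_0) = (0, 1): a_0 = floor(sqrt(3)) = 1, since 1^2 = 1 <= 3 < 4 = 2^2.
Iterate m_{i+1} = d_i*a_i - m_i, d_{i+1} = (3 - m_{i+1}^2)/d_i, a_{i+1} = floor((a_0 + m_{i+1})/d_{i+1}):
  m_1 = 1*1 - 0 = 1, d_1 = (3 - 1^2)/1 = 2/1 = 2, a_1 = floor((1 + 1)/2) = 1.
  m_2 = 2*1 - 1 = 1, d_2 = (3 - 1^2)/2 = 2/2 = 1, a_2 = floor((1 + 1)/1) = 2.
  m_3 = 1*2 - 1 = 1, d_3 = (3 - 1^2)/1 = 2/1 = 2: (m_3, d_3) = (m_1, d_1) = (1, 2), so from here the quotients repeat a_1, a_2; the period length is 2.
So sqrt(3) = [1; (1, 2)] with period length k = 2.
k is even, so the fundamental solution of x^2 - 3y^2 = 1 is (p_{k-1}, q_{k-1}) = (p_1, q_1); compute convergents through index 1.
Convergents (p_i = a_i*p_{i-1} + p_{i-2}, q_i = a_i*q_{i-1} + q_{i-2} with p_{-2}=0, p_{-1}=1, q_{-2}=1, q_{-1}=0):
  i=0: a_0=1, p_0 = 1*1 + 0 = 1, q_0 = 1*0 + 1 = 1.
  i=1: a_1=1, p_1 = 1*1 + 1 = 2, q_1 = 1*1 + 0 = 1.
Check: 2^2 - 3*1^2 = 4 - 3 = 1, so (x, y) = (2, 1) solves the equation, and by the theorem it is the least positive solution.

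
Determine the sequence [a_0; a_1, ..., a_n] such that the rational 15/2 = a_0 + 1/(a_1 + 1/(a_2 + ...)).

Run the Euclidean algorithm on 15 and 2; the successive quotients are the partial quotients a_0, a_1, ... (each step inverts the fractional part left over by the previous one):
  15 = 7*2 + 1, so a_0 = 7.
  2 = 2*1 + 0, so a_1 = 2.
The remainder reaches 0 after 2 divisions, so the expansion has 2 partial quotients, read off in order.

[7; 2]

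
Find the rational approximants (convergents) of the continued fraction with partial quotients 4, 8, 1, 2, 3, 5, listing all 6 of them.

4/1, 33/8, 37/9, 107/26, 358/87, 1897/461

Using the convergent recurrence p_i = a_i*p_{i-1} + p_{i-2}, q_i = a_i*q_{i-1} + q_{i-2} with p_{-2}=0, p_{-1}=1, q_{-2}=1, q_{-1}=0:
  i=0: a_0=4, p_0 = 4*1 + 0 = 4, q_0 = 4*0 + 1 = 1.
  i=1: a_1=8, p_1 = 8*4 + 1 = 33, q_1 = 8*1 + 0 = 8.
  i=2: a_2=1, p_2 = 1*33 + 4 = 37, q_2 = 1*8 + 1 = 9.
  i=3: a_3=2, p_3 = 2*37 + 33 = 107, q_3 = 2*9 + 8 = 26.
  i=4: a_4=3, p_4 = 3*107 + 37 = 358, q_4 = 3*26 + 9 = 87.
  i=5: a_5=5, p_5 = 5*358 + 107 = 1897, q_5 = 5*87 + 26 = 461.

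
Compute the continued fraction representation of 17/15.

[1; 7, 2]

Run the Euclidean algorithm on 17 and 15; the successive quotients are the partial quotients a_0, a_1, ... (each step inverts the fractional part left over by the previous one):
  17 = 1*15 + 2, so a_0 = 1.
  15 = 7*2 + 1, so a_1 = 7.
  2 = 2*1 + 0, so a_2 = 2.
The remainder reaches 0 after 3 divisions, so the expansion has 3 partial quotients, read off in order.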